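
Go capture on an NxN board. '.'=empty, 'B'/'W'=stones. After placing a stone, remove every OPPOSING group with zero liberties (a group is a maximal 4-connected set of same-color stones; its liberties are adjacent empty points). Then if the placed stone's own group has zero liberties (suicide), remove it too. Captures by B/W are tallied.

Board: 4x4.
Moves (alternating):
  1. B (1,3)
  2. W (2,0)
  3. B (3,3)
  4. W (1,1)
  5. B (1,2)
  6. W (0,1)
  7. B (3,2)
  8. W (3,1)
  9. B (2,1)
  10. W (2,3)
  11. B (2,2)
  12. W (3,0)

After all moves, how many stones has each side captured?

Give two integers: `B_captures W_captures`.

Move 1: B@(1,3) -> caps B=0 W=0
Move 2: W@(2,0) -> caps B=0 W=0
Move 3: B@(3,3) -> caps B=0 W=0
Move 4: W@(1,1) -> caps B=0 W=0
Move 5: B@(1,2) -> caps B=0 W=0
Move 6: W@(0,1) -> caps B=0 W=0
Move 7: B@(3,2) -> caps B=0 W=0
Move 8: W@(3,1) -> caps B=0 W=0
Move 9: B@(2,1) -> caps B=0 W=0
Move 10: W@(2,3) -> caps B=0 W=0
Move 11: B@(2,2) -> caps B=1 W=0
Move 12: W@(3,0) -> caps B=1 W=0

Answer: 1 0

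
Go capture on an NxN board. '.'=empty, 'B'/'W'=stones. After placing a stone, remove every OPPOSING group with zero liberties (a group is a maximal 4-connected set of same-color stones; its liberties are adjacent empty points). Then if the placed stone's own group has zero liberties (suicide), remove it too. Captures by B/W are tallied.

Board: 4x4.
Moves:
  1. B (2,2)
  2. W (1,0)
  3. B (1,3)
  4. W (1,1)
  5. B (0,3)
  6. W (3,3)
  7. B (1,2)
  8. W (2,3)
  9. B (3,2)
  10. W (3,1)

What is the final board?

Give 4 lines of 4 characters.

Move 1: B@(2,2) -> caps B=0 W=0
Move 2: W@(1,0) -> caps B=0 W=0
Move 3: B@(1,3) -> caps B=0 W=0
Move 4: W@(1,1) -> caps B=0 W=0
Move 5: B@(0,3) -> caps B=0 W=0
Move 6: W@(3,3) -> caps B=0 W=0
Move 7: B@(1,2) -> caps B=0 W=0
Move 8: W@(2,3) -> caps B=0 W=0
Move 9: B@(3,2) -> caps B=2 W=0
Move 10: W@(3,1) -> caps B=2 W=0

Answer: ...B
WWBB
..B.
.WB.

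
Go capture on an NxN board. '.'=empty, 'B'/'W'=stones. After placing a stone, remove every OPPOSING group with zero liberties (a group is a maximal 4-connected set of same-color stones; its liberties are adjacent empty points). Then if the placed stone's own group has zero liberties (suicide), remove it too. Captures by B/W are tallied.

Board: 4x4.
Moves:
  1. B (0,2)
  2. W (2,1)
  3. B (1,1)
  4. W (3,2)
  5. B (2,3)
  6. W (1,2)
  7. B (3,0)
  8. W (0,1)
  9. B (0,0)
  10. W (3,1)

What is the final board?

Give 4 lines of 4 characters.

Move 1: B@(0,2) -> caps B=0 W=0
Move 2: W@(2,1) -> caps B=0 W=0
Move 3: B@(1,1) -> caps B=0 W=0
Move 4: W@(3,2) -> caps B=0 W=0
Move 5: B@(2,3) -> caps B=0 W=0
Move 6: W@(1,2) -> caps B=0 W=0
Move 7: B@(3,0) -> caps B=0 W=0
Move 8: W@(0,1) -> caps B=0 W=0
Move 9: B@(0,0) -> caps B=1 W=0
Move 10: W@(3,1) -> caps B=1 W=0

Answer: B.B.
.BW.
.W.B
BWW.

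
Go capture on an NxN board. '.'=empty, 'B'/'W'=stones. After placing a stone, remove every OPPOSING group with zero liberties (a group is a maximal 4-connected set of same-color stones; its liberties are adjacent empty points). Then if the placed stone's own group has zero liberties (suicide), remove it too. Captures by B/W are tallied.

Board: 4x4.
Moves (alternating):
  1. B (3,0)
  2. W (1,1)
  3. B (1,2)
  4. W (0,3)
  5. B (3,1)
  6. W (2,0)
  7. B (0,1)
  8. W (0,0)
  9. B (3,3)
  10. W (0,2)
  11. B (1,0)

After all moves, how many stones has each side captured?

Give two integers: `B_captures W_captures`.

Answer: 0 1

Derivation:
Move 1: B@(3,0) -> caps B=0 W=0
Move 2: W@(1,1) -> caps B=0 W=0
Move 3: B@(1,2) -> caps B=0 W=0
Move 4: W@(0,3) -> caps B=0 W=0
Move 5: B@(3,1) -> caps B=0 W=0
Move 6: W@(2,0) -> caps B=0 W=0
Move 7: B@(0,1) -> caps B=0 W=0
Move 8: W@(0,0) -> caps B=0 W=0
Move 9: B@(3,3) -> caps B=0 W=0
Move 10: W@(0,2) -> caps B=0 W=1
Move 11: B@(1,0) -> caps B=0 W=1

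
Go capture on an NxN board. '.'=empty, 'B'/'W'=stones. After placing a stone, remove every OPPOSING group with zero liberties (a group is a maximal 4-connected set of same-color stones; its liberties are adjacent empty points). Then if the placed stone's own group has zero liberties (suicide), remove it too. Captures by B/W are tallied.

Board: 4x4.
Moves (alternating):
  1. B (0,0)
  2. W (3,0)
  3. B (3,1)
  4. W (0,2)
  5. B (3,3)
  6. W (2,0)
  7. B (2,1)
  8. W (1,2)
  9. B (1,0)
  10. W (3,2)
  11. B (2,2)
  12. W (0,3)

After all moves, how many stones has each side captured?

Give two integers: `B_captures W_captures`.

Answer: 3 0

Derivation:
Move 1: B@(0,0) -> caps B=0 W=0
Move 2: W@(3,0) -> caps B=0 W=0
Move 3: B@(3,1) -> caps B=0 W=0
Move 4: W@(0,2) -> caps B=0 W=0
Move 5: B@(3,3) -> caps B=0 W=0
Move 6: W@(2,0) -> caps B=0 W=0
Move 7: B@(2,1) -> caps B=0 W=0
Move 8: W@(1,2) -> caps B=0 W=0
Move 9: B@(1,0) -> caps B=2 W=0
Move 10: W@(3,2) -> caps B=2 W=0
Move 11: B@(2,2) -> caps B=3 W=0
Move 12: W@(0,3) -> caps B=3 W=0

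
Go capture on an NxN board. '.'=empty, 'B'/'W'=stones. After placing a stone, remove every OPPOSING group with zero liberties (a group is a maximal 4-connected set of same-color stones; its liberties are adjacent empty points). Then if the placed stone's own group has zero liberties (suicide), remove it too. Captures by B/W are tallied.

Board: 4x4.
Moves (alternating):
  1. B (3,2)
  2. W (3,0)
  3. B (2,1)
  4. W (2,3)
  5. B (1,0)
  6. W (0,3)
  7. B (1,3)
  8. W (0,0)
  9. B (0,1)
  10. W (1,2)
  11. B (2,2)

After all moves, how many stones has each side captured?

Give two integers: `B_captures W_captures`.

Move 1: B@(3,2) -> caps B=0 W=0
Move 2: W@(3,0) -> caps B=0 W=0
Move 3: B@(2,1) -> caps B=0 W=0
Move 4: W@(2,3) -> caps B=0 W=0
Move 5: B@(1,0) -> caps B=0 W=0
Move 6: W@(0,3) -> caps B=0 W=0
Move 7: B@(1,3) -> caps B=0 W=0
Move 8: W@(0,0) -> caps B=0 W=0
Move 9: B@(0,1) -> caps B=1 W=0
Move 10: W@(1,2) -> caps B=1 W=1
Move 11: B@(2,2) -> caps B=1 W=1

Answer: 1 1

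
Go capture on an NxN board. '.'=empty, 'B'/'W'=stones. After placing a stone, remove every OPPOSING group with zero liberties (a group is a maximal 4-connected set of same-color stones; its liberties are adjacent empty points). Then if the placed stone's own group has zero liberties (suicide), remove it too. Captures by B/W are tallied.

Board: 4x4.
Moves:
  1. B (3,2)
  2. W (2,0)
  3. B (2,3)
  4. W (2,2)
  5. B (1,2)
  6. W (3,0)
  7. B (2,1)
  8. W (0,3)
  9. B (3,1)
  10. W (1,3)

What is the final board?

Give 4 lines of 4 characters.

Move 1: B@(3,2) -> caps B=0 W=0
Move 2: W@(2,0) -> caps B=0 W=0
Move 3: B@(2,3) -> caps B=0 W=0
Move 4: W@(2,2) -> caps B=0 W=0
Move 5: B@(1,2) -> caps B=0 W=0
Move 6: W@(3,0) -> caps B=0 W=0
Move 7: B@(2,1) -> caps B=1 W=0
Move 8: W@(0,3) -> caps B=1 W=0
Move 9: B@(3,1) -> caps B=1 W=0
Move 10: W@(1,3) -> caps B=1 W=0

Answer: ...W
..BW
WB.B
WBB.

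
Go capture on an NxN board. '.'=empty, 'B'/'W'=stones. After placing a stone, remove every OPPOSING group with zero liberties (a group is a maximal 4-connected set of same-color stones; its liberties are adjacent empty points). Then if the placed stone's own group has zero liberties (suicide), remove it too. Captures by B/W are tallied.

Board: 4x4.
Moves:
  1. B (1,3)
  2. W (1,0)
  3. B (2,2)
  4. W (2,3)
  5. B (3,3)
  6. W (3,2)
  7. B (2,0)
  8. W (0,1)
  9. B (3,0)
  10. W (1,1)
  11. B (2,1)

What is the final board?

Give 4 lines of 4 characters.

Answer: .W..
WW.B
BBB.
B.WB

Derivation:
Move 1: B@(1,3) -> caps B=0 W=0
Move 2: W@(1,0) -> caps B=0 W=0
Move 3: B@(2,2) -> caps B=0 W=0
Move 4: W@(2,3) -> caps B=0 W=0
Move 5: B@(3,3) -> caps B=1 W=0
Move 6: W@(3,2) -> caps B=1 W=0
Move 7: B@(2,0) -> caps B=1 W=0
Move 8: W@(0,1) -> caps B=1 W=0
Move 9: B@(3,0) -> caps B=1 W=0
Move 10: W@(1,1) -> caps B=1 W=0
Move 11: B@(2,1) -> caps B=1 W=0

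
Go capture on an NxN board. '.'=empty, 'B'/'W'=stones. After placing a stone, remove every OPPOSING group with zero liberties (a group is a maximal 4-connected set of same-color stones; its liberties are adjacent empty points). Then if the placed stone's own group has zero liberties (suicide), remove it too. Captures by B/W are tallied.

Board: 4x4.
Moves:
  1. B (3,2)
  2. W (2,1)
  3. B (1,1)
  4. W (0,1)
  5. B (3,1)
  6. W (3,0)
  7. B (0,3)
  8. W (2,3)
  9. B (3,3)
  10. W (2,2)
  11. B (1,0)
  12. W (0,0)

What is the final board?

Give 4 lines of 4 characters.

Answer: WW.B
BB..
.WWW
W...

Derivation:
Move 1: B@(3,2) -> caps B=0 W=0
Move 2: W@(2,1) -> caps B=0 W=0
Move 3: B@(1,1) -> caps B=0 W=0
Move 4: W@(0,1) -> caps B=0 W=0
Move 5: B@(3,1) -> caps B=0 W=0
Move 6: W@(3,0) -> caps B=0 W=0
Move 7: B@(0,3) -> caps B=0 W=0
Move 8: W@(2,3) -> caps B=0 W=0
Move 9: B@(3,3) -> caps B=0 W=0
Move 10: W@(2,2) -> caps B=0 W=3
Move 11: B@(1,0) -> caps B=0 W=3
Move 12: W@(0,0) -> caps B=0 W=3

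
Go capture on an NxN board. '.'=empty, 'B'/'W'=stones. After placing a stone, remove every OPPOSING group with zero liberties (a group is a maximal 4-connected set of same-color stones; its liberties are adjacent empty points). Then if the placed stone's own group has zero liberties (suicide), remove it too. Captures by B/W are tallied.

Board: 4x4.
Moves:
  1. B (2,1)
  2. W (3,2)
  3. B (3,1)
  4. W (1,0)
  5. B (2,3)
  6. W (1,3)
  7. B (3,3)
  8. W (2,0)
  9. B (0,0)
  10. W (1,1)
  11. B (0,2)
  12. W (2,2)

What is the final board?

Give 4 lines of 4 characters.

Move 1: B@(2,1) -> caps B=0 W=0
Move 2: W@(3,2) -> caps B=0 W=0
Move 3: B@(3,1) -> caps B=0 W=0
Move 4: W@(1,0) -> caps B=0 W=0
Move 5: B@(2,3) -> caps B=0 W=0
Move 6: W@(1,3) -> caps B=0 W=0
Move 7: B@(3,3) -> caps B=0 W=0
Move 8: W@(2,0) -> caps B=0 W=0
Move 9: B@(0,0) -> caps B=0 W=0
Move 10: W@(1,1) -> caps B=0 W=0
Move 11: B@(0,2) -> caps B=0 W=0
Move 12: W@(2,2) -> caps B=0 W=2

Answer: B.B.
WW.W
WBW.
.BW.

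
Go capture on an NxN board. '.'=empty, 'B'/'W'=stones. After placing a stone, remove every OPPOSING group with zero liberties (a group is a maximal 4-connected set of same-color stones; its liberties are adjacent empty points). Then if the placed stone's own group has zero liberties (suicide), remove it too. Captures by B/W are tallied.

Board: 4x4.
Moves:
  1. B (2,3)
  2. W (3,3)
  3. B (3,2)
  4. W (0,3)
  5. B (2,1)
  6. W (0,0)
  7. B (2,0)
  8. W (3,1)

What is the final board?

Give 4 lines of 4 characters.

Answer: W..W
....
BB.B
.WB.

Derivation:
Move 1: B@(2,3) -> caps B=0 W=0
Move 2: W@(3,3) -> caps B=0 W=0
Move 3: B@(3,2) -> caps B=1 W=0
Move 4: W@(0,3) -> caps B=1 W=0
Move 5: B@(2,1) -> caps B=1 W=0
Move 6: W@(0,0) -> caps B=1 W=0
Move 7: B@(2,0) -> caps B=1 W=0
Move 8: W@(3,1) -> caps B=1 W=0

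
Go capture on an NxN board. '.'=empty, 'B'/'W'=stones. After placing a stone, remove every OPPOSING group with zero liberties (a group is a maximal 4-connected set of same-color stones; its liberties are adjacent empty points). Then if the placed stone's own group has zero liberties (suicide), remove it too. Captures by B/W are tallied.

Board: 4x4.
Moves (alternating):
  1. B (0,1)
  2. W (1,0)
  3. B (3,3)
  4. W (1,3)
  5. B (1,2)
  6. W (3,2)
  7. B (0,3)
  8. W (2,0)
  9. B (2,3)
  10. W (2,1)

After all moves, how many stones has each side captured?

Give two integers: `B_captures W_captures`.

Answer: 1 0

Derivation:
Move 1: B@(0,1) -> caps B=0 W=0
Move 2: W@(1,0) -> caps B=0 W=0
Move 3: B@(3,3) -> caps B=0 W=0
Move 4: W@(1,3) -> caps B=0 W=0
Move 5: B@(1,2) -> caps B=0 W=0
Move 6: W@(3,2) -> caps B=0 W=0
Move 7: B@(0,3) -> caps B=0 W=0
Move 8: W@(2,0) -> caps B=0 W=0
Move 9: B@(2,3) -> caps B=1 W=0
Move 10: W@(2,1) -> caps B=1 W=0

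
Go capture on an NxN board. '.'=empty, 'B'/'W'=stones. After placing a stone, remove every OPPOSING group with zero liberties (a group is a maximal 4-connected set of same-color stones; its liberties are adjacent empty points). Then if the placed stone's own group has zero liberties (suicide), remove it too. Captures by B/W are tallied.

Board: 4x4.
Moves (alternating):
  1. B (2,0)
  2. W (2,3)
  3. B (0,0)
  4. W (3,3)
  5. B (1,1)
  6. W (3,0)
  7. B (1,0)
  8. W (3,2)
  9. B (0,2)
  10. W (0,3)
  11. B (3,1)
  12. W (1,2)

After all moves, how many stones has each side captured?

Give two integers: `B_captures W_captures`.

Move 1: B@(2,0) -> caps B=0 W=0
Move 2: W@(2,3) -> caps B=0 W=0
Move 3: B@(0,0) -> caps B=0 W=0
Move 4: W@(3,3) -> caps B=0 W=0
Move 5: B@(1,1) -> caps B=0 W=0
Move 6: W@(3,0) -> caps B=0 W=0
Move 7: B@(1,0) -> caps B=0 W=0
Move 8: W@(3,2) -> caps B=0 W=0
Move 9: B@(0,2) -> caps B=0 W=0
Move 10: W@(0,3) -> caps B=0 W=0
Move 11: B@(3,1) -> caps B=1 W=0
Move 12: W@(1,2) -> caps B=1 W=0

Answer: 1 0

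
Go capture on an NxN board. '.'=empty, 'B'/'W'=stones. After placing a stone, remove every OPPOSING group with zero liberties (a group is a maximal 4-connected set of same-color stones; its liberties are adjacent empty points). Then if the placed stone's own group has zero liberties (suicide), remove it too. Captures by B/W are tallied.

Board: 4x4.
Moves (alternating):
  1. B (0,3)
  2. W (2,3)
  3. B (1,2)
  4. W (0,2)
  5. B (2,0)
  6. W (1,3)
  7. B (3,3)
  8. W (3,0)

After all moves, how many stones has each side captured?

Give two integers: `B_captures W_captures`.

Answer: 0 1

Derivation:
Move 1: B@(0,3) -> caps B=0 W=0
Move 2: W@(2,3) -> caps B=0 W=0
Move 3: B@(1,2) -> caps B=0 W=0
Move 4: W@(0,2) -> caps B=0 W=0
Move 5: B@(2,0) -> caps B=0 W=0
Move 6: W@(1,3) -> caps B=0 W=1
Move 7: B@(3,3) -> caps B=0 W=1
Move 8: W@(3,0) -> caps B=0 W=1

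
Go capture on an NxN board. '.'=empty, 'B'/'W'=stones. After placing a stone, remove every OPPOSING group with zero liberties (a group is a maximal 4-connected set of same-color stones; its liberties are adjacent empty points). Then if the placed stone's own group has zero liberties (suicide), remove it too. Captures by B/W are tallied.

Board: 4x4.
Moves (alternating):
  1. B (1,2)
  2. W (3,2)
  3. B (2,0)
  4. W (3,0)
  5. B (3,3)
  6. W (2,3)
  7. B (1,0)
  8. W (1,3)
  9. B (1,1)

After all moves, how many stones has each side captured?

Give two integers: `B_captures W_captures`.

Answer: 0 1

Derivation:
Move 1: B@(1,2) -> caps B=0 W=0
Move 2: W@(3,2) -> caps B=0 W=0
Move 3: B@(2,0) -> caps B=0 W=0
Move 4: W@(3,0) -> caps B=0 W=0
Move 5: B@(3,3) -> caps B=0 W=0
Move 6: W@(2,3) -> caps B=0 W=1
Move 7: B@(1,0) -> caps B=0 W=1
Move 8: W@(1,3) -> caps B=0 W=1
Move 9: B@(1,1) -> caps B=0 W=1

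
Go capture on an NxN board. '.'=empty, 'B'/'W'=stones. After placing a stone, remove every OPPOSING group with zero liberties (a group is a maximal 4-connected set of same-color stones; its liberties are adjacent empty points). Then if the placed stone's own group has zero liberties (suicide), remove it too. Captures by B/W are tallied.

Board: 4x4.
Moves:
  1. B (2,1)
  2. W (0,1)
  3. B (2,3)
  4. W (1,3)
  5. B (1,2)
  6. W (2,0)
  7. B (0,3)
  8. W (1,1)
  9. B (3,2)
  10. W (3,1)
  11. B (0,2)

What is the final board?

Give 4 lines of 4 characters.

Move 1: B@(2,1) -> caps B=0 W=0
Move 2: W@(0,1) -> caps B=0 W=0
Move 3: B@(2,3) -> caps B=0 W=0
Move 4: W@(1,3) -> caps B=0 W=0
Move 5: B@(1,2) -> caps B=0 W=0
Move 6: W@(2,0) -> caps B=0 W=0
Move 7: B@(0,3) -> caps B=1 W=0
Move 8: W@(1,1) -> caps B=1 W=0
Move 9: B@(3,2) -> caps B=1 W=0
Move 10: W@(3,1) -> caps B=1 W=0
Move 11: B@(0,2) -> caps B=1 W=0

Answer: .WBB
.WB.
WB.B
.WB.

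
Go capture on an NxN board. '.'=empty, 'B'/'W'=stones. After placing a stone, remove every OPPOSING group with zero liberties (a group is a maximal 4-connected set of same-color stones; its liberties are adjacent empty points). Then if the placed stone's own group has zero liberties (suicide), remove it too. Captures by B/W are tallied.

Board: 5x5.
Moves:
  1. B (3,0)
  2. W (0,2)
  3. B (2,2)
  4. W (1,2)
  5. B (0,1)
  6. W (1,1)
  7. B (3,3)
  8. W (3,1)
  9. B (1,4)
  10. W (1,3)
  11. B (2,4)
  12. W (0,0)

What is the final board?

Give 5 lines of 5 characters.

Answer: W.W..
.WWWB
..B.B
BW.B.
.....

Derivation:
Move 1: B@(3,0) -> caps B=0 W=0
Move 2: W@(0,2) -> caps B=0 W=0
Move 3: B@(2,2) -> caps B=0 W=0
Move 4: W@(1,2) -> caps B=0 W=0
Move 5: B@(0,1) -> caps B=0 W=0
Move 6: W@(1,1) -> caps B=0 W=0
Move 7: B@(3,3) -> caps B=0 W=0
Move 8: W@(3,1) -> caps B=0 W=0
Move 9: B@(1,4) -> caps B=0 W=0
Move 10: W@(1,3) -> caps B=0 W=0
Move 11: B@(2,4) -> caps B=0 W=0
Move 12: W@(0,0) -> caps B=0 W=1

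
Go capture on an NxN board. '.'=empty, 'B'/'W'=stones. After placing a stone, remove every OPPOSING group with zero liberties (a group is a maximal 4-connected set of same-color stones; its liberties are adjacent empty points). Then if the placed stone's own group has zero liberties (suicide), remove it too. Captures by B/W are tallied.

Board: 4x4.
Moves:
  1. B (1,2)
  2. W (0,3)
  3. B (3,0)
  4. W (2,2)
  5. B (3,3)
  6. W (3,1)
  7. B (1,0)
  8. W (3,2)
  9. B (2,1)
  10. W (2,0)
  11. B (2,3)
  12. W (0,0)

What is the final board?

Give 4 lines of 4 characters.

Move 1: B@(1,2) -> caps B=0 W=0
Move 2: W@(0,3) -> caps B=0 W=0
Move 3: B@(3,0) -> caps B=0 W=0
Move 4: W@(2,2) -> caps B=0 W=0
Move 5: B@(3,3) -> caps B=0 W=0
Move 6: W@(3,1) -> caps B=0 W=0
Move 7: B@(1,0) -> caps B=0 W=0
Move 8: W@(3,2) -> caps B=0 W=0
Move 9: B@(2,1) -> caps B=0 W=0
Move 10: W@(2,0) -> caps B=0 W=1
Move 11: B@(2,3) -> caps B=0 W=1
Move 12: W@(0,0) -> caps B=0 W=1

Answer: W..W
B.B.
WBWB
.WWB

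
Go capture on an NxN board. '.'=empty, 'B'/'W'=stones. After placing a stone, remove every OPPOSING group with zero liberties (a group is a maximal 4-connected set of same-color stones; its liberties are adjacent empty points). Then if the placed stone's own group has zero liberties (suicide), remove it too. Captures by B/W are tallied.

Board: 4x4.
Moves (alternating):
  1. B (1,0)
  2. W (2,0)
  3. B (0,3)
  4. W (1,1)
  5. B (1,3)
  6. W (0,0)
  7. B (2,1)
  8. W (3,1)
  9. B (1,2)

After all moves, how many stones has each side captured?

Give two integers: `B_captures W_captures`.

Answer: 0 1

Derivation:
Move 1: B@(1,0) -> caps B=0 W=0
Move 2: W@(2,0) -> caps B=0 W=0
Move 3: B@(0,3) -> caps B=0 W=0
Move 4: W@(1,1) -> caps B=0 W=0
Move 5: B@(1,3) -> caps B=0 W=0
Move 6: W@(0,0) -> caps B=0 W=1
Move 7: B@(2,1) -> caps B=0 W=1
Move 8: W@(3,1) -> caps B=0 W=1
Move 9: B@(1,2) -> caps B=0 W=1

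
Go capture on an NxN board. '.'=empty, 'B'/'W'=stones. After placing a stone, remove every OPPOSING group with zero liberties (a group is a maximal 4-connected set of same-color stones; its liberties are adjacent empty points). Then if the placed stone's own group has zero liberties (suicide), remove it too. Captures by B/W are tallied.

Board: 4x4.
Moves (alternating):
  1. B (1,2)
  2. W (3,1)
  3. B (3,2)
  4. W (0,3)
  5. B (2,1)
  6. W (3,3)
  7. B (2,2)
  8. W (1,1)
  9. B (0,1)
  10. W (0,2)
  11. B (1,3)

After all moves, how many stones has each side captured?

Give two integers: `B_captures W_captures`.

Answer: 2 0

Derivation:
Move 1: B@(1,2) -> caps B=0 W=0
Move 2: W@(3,1) -> caps B=0 W=0
Move 3: B@(3,2) -> caps B=0 W=0
Move 4: W@(0,3) -> caps B=0 W=0
Move 5: B@(2,1) -> caps B=0 W=0
Move 6: W@(3,3) -> caps B=0 W=0
Move 7: B@(2,2) -> caps B=0 W=0
Move 8: W@(1,1) -> caps B=0 W=0
Move 9: B@(0,1) -> caps B=0 W=0
Move 10: W@(0,2) -> caps B=0 W=0
Move 11: B@(1,3) -> caps B=2 W=0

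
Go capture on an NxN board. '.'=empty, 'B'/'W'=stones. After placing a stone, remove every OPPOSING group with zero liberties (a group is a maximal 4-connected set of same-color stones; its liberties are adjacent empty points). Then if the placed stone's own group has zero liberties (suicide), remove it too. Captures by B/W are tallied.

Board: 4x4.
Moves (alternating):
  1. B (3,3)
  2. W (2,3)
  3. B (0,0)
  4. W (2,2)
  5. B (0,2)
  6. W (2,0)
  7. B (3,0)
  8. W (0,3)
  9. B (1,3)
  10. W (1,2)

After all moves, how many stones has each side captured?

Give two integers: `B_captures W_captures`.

Move 1: B@(3,3) -> caps B=0 W=0
Move 2: W@(2,3) -> caps B=0 W=0
Move 3: B@(0,0) -> caps B=0 W=0
Move 4: W@(2,2) -> caps B=0 W=0
Move 5: B@(0,2) -> caps B=0 W=0
Move 6: W@(2,0) -> caps B=0 W=0
Move 7: B@(3,0) -> caps B=0 W=0
Move 8: W@(0,3) -> caps B=0 W=0
Move 9: B@(1,3) -> caps B=1 W=0
Move 10: W@(1,2) -> caps B=1 W=0

Answer: 1 0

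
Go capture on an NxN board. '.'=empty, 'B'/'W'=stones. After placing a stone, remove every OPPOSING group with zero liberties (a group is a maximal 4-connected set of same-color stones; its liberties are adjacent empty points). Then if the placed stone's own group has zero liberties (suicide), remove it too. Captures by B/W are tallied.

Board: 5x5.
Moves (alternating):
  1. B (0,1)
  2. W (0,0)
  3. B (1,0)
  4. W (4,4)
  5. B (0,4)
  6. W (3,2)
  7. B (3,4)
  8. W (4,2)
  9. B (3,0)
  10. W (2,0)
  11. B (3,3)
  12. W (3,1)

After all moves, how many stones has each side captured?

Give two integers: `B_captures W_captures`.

Answer: 1 0

Derivation:
Move 1: B@(0,1) -> caps B=0 W=0
Move 2: W@(0,0) -> caps B=0 W=0
Move 3: B@(1,0) -> caps B=1 W=0
Move 4: W@(4,4) -> caps B=1 W=0
Move 5: B@(0,4) -> caps B=1 W=0
Move 6: W@(3,2) -> caps B=1 W=0
Move 7: B@(3,4) -> caps B=1 W=0
Move 8: W@(4,2) -> caps B=1 W=0
Move 9: B@(3,0) -> caps B=1 W=0
Move 10: W@(2,0) -> caps B=1 W=0
Move 11: B@(3,3) -> caps B=1 W=0
Move 12: W@(3,1) -> caps B=1 W=0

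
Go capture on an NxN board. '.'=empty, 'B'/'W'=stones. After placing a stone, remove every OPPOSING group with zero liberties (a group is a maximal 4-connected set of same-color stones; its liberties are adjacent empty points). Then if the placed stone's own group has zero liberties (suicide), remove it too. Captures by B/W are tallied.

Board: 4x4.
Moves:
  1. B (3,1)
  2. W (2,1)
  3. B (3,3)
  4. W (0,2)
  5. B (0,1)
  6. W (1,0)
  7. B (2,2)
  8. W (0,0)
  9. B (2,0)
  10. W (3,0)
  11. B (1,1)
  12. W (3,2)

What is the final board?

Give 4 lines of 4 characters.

Answer: WBW.
WB..
.WB.
W.WB

Derivation:
Move 1: B@(3,1) -> caps B=0 W=0
Move 2: W@(2,1) -> caps B=0 W=0
Move 3: B@(3,3) -> caps B=0 W=0
Move 4: W@(0,2) -> caps B=0 W=0
Move 5: B@(0,1) -> caps B=0 W=0
Move 6: W@(1,0) -> caps B=0 W=0
Move 7: B@(2,2) -> caps B=0 W=0
Move 8: W@(0,0) -> caps B=0 W=0
Move 9: B@(2,0) -> caps B=0 W=0
Move 10: W@(3,0) -> caps B=0 W=1
Move 11: B@(1,1) -> caps B=0 W=1
Move 12: W@(3,2) -> caps B=0 W=2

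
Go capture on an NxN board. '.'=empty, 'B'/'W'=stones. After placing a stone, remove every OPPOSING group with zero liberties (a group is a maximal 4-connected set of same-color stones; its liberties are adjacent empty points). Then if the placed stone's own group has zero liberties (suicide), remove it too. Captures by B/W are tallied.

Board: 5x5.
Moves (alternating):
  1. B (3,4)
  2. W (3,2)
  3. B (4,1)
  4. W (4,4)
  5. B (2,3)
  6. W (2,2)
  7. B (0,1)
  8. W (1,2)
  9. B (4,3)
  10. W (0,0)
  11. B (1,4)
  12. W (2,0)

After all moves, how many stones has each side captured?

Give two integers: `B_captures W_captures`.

Answer: 1 0

Derivation:
Move 1: B@(3,4) -> caps B=0 W=0
Move 2: W@(3,2) -> caps B=0 W=0
Move 3: B@(4,1) -> caps B=0 W=0
Move 4: W@(4,4) -> caps B=0 W=0
Move 5: B@(2,3) -> caps B=0 W=0
Move 6: W@(2,2) -> caps B=0 W=0
Move 7: B@(0,1) -> caps B=0 W=0
Move 8: W@(1,2) -> caps B=0 W=0
Move 9: B@(4,3) -> caps B=1 W=0
Move 10: W@(0,0) -> caps B=1 W=0
Move 11: B@(1,4) -> caps B=1 W=0
Move 12: W@(2,0) -> caps B=1 W=0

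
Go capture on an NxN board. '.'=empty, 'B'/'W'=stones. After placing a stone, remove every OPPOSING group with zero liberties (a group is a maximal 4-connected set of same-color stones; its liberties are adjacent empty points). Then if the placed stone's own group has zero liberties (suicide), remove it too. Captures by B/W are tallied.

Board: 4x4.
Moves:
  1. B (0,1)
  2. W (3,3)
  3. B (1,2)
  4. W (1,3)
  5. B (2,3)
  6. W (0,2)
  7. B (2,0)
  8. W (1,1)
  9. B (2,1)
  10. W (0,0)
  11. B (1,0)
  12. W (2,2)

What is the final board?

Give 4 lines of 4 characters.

Move 1: B@(0,1) -> caps B=0 W=0
Move 2: W@(3,3) -> caps B=0 W=0
Move 3: B@(1,2) -> caps B=0 W=0
Move 4: W@(1,3) -> caps B=0 W=0
Move 5: B@(2,3) -> caps B=0 W=0
Move 6: W@(0,2) -> caps B=0 W=0
Move 7: B@(2,0) -> caps B=0 W=0
Move 8: W@(1,1) -> caps B=0 W=0
Move 9: B@(2,1) -> caps B=0 W=0
Move 10: W@(0,0) -> caps B=0 W=1
Move 11: B@(1,0) -> caps B=0 W=1
Move 12: W@(2,2) -> caps B=0 W=3

Answer: W.W.
BW.W
BBW.
...W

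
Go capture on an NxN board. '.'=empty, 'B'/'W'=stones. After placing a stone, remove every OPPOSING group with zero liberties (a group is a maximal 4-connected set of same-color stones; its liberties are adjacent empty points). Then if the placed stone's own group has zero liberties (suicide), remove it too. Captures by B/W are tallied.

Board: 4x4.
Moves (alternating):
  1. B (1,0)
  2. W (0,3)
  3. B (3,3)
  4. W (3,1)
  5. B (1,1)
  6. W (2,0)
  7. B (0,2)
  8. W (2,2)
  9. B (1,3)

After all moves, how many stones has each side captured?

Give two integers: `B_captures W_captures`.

Answer: 1 0

Derivation:
Move 1: B@(1,0) -> caps B=0 W=0
Move 2: W@(0,3) -> caps B=0 W=0
Move 3: B@(3,3) -> caps B=0 W=0
Move 4: W@(3,1) -> caps B=0 W=0
Move 5: B@(1,1) -> caps B=0 W=0
Move 6: W@(2,0) -> caps B=0 W=0
Move 7: B@(0,2) -> caps B=0 W=0
Move 8: W@(2,2) -> caps B=0 W=0
Move 9: B@(1,3) -> caps B=1 W=0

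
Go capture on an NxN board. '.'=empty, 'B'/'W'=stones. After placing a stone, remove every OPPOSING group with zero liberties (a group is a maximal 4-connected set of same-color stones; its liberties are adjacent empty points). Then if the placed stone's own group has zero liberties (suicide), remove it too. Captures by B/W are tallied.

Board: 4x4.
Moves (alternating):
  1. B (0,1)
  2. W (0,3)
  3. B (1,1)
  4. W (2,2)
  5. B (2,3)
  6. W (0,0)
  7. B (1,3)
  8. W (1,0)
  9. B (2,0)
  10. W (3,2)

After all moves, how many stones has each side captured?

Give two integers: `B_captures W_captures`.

Answer: 2 0

Derivation:
Move 1: B@(0,1) -> caps B=0 W=0
Move 2: W@(0,3) -> caps B=0 W=0
Move 3: B@(1,1) -> caps B=0 W=0
Move 4: W@(2,2) -> caps B=0 W=0
Move 5: B@(2,3) -> caps B=0 W=0
Move 6: W@(0,0) -> caps B=0 W=0
Move 7: B@(1,3) -> caps B=0 W=0
Move 8: W@(1,0) -> caps B=0 W=0
Move 9: B@(2,0) -> caps B=2 W=0
Move 10: W@(3,2) -> caps B=2 W=0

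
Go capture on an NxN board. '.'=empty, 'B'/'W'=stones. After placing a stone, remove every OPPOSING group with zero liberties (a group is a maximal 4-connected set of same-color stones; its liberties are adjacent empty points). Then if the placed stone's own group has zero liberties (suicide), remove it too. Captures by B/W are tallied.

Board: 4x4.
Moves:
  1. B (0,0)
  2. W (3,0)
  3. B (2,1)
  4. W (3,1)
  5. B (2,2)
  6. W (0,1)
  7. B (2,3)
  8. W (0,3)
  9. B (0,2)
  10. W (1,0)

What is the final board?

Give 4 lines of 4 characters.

Move 1: B@(0,0) -> caps B=0 W=0
Move 2: W@(3,0) -> caps B=0 W=0
Move 3: B@(2,1) -> caps B=0 W=0
Move 4: W@(3,1) -> caps B=0 W=0
Move 5: B@(2,2) -> caps B=0 W=0
Move 6: W@(0,1) -> caps B=0 W=0
Move 7: B@(2,3) -> caps B=0 W=0
Move 8: W@(0,3) -> caps B=0 W=0
Move 9: B@(0,2) -> caps B=0 W=0
Move 10: W@(1,0) -> caps B=0 W=1

Answer: .WBW
W...
.BBB
WW..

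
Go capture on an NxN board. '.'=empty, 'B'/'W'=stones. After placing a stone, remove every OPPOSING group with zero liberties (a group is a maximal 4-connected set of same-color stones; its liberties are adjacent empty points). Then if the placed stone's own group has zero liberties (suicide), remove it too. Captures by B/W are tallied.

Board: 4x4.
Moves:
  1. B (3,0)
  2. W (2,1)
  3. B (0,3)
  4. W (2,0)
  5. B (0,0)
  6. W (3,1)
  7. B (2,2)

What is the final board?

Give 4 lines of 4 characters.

Answer: B..B
....
WWB.
.W..

Derivation:
Move 1: B@(3,0) -> caps B=0 W=0
Move 2: W@(2,1) -> caps B=0 W=0
Move 3: B@(0,3) -> caps B=0 W=0
Move 4: W@(2,0) -> caps B=0 W=0
Move 5: B@(0,0) -> caps B=0 W=0
Move 6: W@(3,1) -> caps B=0 W=1
Move 7: B@(2,2) -> caps B=0 W=1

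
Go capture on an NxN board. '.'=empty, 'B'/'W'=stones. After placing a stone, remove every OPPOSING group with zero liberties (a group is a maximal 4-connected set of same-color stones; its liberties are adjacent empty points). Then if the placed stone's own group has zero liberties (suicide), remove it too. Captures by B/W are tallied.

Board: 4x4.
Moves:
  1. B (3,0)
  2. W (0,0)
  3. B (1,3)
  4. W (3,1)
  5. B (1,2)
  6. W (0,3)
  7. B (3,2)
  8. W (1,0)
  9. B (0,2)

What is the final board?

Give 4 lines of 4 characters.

Move 1: B@(3,0) -> caps B=0 W=0
Move 2: W@(0,0) -> caps B=0 W=0
Move 3: B@(1,3) -> caps B=0 W=0
Move 4: W@(3,1) -> caps B=0 W=0
Move 5: B@(1,2) -> caps B=0 W=0
Move 6: W@(0,3) -> caps B=0 W=0
Move 7: B@(3,2) -> caps B=0 W=0
Move 8: W@(1,0) -> caps B=0 W=0
Move 9: B@(0,2) -> caps B=1 W=0

Answer: W.B.
W.BB
....
BWB.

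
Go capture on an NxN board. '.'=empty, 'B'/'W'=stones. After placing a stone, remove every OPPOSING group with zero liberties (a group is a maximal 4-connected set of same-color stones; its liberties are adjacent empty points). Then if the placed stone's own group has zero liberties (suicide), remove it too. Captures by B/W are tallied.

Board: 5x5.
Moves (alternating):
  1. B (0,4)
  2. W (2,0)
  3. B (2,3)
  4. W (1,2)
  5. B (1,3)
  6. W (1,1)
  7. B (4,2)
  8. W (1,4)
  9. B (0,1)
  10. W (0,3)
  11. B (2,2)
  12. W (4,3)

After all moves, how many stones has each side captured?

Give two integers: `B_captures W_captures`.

Move 1: B@(0,4) -> caps B=0 W=0
Move 2: W@(2,0) -> caps B=0 W=0
Move 3: B@(2,3) -> caps B=0 W=0
Move 4: W@(1,2) -> caps B=0 W=0
Move 5: B@(1,3) -> caps B=0 W=0
Move 6: W@(1,1) -> caps B=0 W=0
Move 7: B@(4,2) -> caps B=0 W=0
Move 8: W@(1,4) -> caps B=0 W=0
Move 9: B@(0,1) -> caps B=0 W=0
Move 10: W@(0,3) -> caps B=0 W=1
Move 11: B@(2,2) -> caps B=0 W=1
Move 12: W@(4,3) -> caps B=0 W=1

Answer: 0 1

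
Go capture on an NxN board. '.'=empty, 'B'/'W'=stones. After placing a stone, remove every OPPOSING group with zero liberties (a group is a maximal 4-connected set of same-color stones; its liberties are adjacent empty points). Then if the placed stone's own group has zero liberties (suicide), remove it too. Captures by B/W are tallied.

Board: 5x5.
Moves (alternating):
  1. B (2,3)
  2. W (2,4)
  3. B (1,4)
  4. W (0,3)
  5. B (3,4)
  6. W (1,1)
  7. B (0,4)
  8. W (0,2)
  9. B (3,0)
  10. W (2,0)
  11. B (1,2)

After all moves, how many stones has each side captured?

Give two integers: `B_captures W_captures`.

Move 1: B@(2,3) -> caps B=0 W=0
Move 2: W@(2,4) -> caps B=0 W=0
Move 3: B@(1,4) -> caps B=0 W=0
Move 4: W@(0,3) -> caps B=0 W=0
Move 5: B@(3,4) -> caps B=1 W=0
Move 6: W@(1,1) -> caps B=1 W=0
Move 7: B@(0,4) -> caps B=1 W=0
Move 8: W@(0,2) -> caps B=1 W=0
Move 9: B@(3,0) -> caps B=1 W=0
Move 10: W@(2,0) -> caps B=1 W=0
Move 11: B@(1,2) -> caps B=1 W=0

Answer: 1 0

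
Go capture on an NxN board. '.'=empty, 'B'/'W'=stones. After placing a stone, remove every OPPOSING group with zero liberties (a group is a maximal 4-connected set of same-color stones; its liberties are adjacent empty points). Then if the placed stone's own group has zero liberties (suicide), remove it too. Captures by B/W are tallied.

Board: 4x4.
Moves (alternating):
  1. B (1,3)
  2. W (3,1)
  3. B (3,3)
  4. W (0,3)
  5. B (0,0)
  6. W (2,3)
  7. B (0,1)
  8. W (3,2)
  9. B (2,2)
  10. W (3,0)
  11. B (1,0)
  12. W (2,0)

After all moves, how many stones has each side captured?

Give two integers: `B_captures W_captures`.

Answer: 0 1

Derivation:
Move 1: B@(1,3) -> caps B=0 W=0
Move 2: W@(3,1) -> caps B=0 W=0
Move 3: B@(3,3) -> caps B=0 W=0
Move 4: W@(0,3) -> caps B=0 W=0
Move 5: B@(0,0) -> caps B=0 W=0
Move 6: W@(2,3) -> caps B=0 W=0
Move 7: B@(0,1) -> caps B=0 W=0
Move 8: W@(3,2) -> caps B=0 W=1
Move 9: B@(2,2) -> caps B=0 W=1
Move 10: W@(3,0) -> caps B=0 W=1
Move 11: B@(1,0) -> caps B=0 W=1
Move 12: W@(2,0) -> caps B=0 W=1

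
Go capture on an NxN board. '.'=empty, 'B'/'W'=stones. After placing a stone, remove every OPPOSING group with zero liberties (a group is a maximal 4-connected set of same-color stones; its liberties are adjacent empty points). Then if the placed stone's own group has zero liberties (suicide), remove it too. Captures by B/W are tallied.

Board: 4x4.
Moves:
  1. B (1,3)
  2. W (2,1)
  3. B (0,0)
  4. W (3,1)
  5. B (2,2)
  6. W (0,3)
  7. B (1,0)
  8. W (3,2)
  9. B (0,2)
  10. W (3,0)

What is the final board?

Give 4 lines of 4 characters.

Move 1: B@(1,3) -> caps B=0 W=0
Move 2: W@(2,1) -> caps B=0 W=0
Move 3: B@(0,0) -> caps B=0 W=0
Move 4: W@(3,1) -> caps B=0 W=0
Move 5: B@(2,2) -> caps B=0 W=0
Move 6: W@(0,3) -> caps B=0 W=0
Move 7: B@(1,0) -> caps B=0 W=0
Move 8: W@(3,2) -> caps B=0 W=0
Move 9: B@(0,2) -> caps B=1 W=0
Move 10: W@(3,0) -> caps B=1 W=0

Answer: B.B.
B..B
.WB.
WWW.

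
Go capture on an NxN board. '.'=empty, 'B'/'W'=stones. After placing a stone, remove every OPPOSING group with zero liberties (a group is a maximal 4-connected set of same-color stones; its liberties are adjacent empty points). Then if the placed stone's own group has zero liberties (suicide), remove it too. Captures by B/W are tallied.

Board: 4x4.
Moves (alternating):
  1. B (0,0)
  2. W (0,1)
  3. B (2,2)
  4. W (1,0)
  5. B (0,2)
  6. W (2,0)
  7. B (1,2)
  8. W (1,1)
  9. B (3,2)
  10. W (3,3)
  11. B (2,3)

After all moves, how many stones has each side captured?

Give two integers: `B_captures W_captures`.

Answer: 1 1

Derivation:
Move 1: B@(0,0) -> caps B=0 W=0
Move 2: W@(0,1) -> caps B=0 W=0
Move 3: B@(2,2) -> caps B=0 W=0
Move 4: W@(1,0) -> caps B=0 W=1
Move 5: B@(0,2) -> caps B=0 W=1
Move 6: W@(2,0) -> caps B=0 W=1
Move 7: B@(1,2) -> caps B=0 W=1
Move 8: W@(1,1) -> caps B=0 W=1
Move 9: B@(3,2) -> caps B=0 W=1
Move 10: W@(3,3) -> caps B=0 W=1
Move 11: B@(2,3) -> caps B=1 W=1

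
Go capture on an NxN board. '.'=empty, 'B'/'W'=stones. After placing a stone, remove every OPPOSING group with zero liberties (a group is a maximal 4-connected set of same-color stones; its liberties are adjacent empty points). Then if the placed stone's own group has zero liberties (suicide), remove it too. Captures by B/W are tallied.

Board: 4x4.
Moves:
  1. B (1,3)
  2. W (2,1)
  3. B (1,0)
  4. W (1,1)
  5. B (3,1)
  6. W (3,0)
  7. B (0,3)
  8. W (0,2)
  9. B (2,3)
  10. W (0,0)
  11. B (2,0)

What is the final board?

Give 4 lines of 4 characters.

Answer: W.WB
BW.B
BW.B
.B..

Derivation:
Move 1: B@(1,3) -> caps B=0 W=0
Move 2: W@(2,1) -> caps B=0 W=0
Move 3: B@(1,0) -> caps B=0 W=0
Move 4: W@(1,1) -> caps B=0 W=0
Move 5: B@(3,1) -> caps B=0 W=0
Move 6: W@(3,0) -> caps B=0 W=0
Move 7: B@(0,3) -> caps B=0 W=0
Move 8: W@(0,2) -> caps B=0 W=0
Move 9: B@(2,3) -> caps B=0 W=0
Move 10: W@(0,0) -> caps B=0 W=0
Move 11: B@(2,0) -> caps B=1 W=0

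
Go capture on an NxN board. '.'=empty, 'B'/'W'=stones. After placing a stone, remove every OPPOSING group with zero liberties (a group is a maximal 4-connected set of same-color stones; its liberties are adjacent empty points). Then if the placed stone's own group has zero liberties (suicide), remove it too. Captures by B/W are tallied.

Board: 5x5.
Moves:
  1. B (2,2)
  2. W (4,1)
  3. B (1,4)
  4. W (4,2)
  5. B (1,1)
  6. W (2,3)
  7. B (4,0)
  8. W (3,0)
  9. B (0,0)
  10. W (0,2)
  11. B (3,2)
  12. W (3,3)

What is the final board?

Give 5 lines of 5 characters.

Move 1: B@(2,2) -> caps B=0 W=0
Move 2: W@(4,1) -> caps B=0 W=0
Move 3: B@(1,4) -> caps B=0 W=0
Move 4: W@(4,2) -> caps B=0 W=0
Move 5: B@(1,1) -> caps B=0 W=0
Move 6: W@(2,3) -> caps B=0 W=0
Move 7: B@(4,0) -> caps B=0 W=0
Move 8: W@(3,0) -> caps B=0 W=1
Move 9: B@(0,0) -> caps B=0 W=1
Move 10: W@(0,2) -> caps B=0 W=1
Move 11: B@(3,2) -> caps B=0 W=1
Move 12: W@(3,3) -> caps B=0 W=1

Answer: B.W..
.B..B
..BW.
W.BW.
.WW..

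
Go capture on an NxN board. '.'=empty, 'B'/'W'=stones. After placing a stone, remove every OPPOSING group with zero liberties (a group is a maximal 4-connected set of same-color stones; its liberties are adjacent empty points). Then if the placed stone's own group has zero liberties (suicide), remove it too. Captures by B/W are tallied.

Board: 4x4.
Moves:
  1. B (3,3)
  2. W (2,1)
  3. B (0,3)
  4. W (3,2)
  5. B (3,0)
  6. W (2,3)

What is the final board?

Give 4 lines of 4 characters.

Move 1: B@(3,3) -> caps B=0 W=0
Move 2: W@(2,1) -> caps B=0 W=0
Move 3: B@(0,3) -> caps B=0 W=0
Move 4: W@(3,2) -> caps B=0 W=0
Move 5: B@(3,0) -> caps B=0 W=0
Move 6: W@(2,3) -> caps B=0 W=1

Answer: ...B
....
.W.W
B.W.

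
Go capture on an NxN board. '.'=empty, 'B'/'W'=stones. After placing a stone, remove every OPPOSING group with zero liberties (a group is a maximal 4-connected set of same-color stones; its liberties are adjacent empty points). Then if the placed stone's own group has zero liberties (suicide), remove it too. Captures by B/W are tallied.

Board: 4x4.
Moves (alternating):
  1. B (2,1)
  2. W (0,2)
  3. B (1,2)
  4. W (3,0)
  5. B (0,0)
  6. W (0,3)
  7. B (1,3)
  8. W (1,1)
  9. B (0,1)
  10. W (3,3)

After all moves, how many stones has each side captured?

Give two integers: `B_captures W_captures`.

Answer: 2 0

Derivation:
Move 1: B@(2,1) -> caps B=0 W=0
Move 2: W@(0,2) -> caps B=0 W=0
Move 3: B@(1,2) -> caps B=0 W=0
Move 4: W@(3,0) -> caps B=0 W=0
Move 5: B@(0,0) -> caps B=0 W=0
Move 6: W@(0,3) -> caps B=0 W=0
Move 7: B@(1,3) -> caps B=0 W=0
Move 8: W@(1,1) -> caps B=0 W=0
Move 9: B@(0,1) -> caps B=2 W=0
Move 10: W@(3,3) -> caps B=2 W=0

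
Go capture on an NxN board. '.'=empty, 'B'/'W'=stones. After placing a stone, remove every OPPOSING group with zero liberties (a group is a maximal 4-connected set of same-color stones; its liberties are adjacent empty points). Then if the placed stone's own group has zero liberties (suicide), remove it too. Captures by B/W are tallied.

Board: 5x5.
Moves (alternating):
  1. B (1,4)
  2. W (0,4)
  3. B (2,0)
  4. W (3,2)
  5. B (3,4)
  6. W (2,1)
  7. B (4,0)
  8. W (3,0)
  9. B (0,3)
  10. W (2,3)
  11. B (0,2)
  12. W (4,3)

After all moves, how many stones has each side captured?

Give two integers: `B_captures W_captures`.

Move 1: B@(1,4) -> caps B=0 W=0
Move 2: W@(0,4) -> caps B=0 W=0
Move 3: B@(2,0) -> caps B=0 W=0
Move 4: W@(3,2) -> caps B=0 W=0
Move 5: B@(3,4) -> caps B=0 W=0
Move 6: W@(2,1) -> caps B=0 W=0
Move 7: B@(4,0) -> caps B=0 W=0
Move 8: W@(3,0) -> caps B=0 W=0
Move 9: B@(0,3) -> caps B=1 W=0
Move 10: W@(2,3) -> caps B=1 W=0
Move 11: B@(0,2) -> caps B=1 W=0
Move 12: W@(4,3) -> caps B=1 W=0

Answer: 1 0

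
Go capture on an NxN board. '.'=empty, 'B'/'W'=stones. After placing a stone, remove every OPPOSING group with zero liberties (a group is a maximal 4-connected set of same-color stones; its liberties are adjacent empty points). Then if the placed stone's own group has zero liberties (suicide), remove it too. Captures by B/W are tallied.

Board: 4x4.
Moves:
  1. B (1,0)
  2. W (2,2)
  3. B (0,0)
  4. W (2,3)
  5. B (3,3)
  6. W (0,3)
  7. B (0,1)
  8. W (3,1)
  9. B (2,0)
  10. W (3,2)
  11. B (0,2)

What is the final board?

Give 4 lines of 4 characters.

Move 1: B@(1,0) -> caps B=0 W=0
Move 2: W@(2,2) -> caps B=0 W=0
Move 3: B@(0,0) -> caps B=0 W=0
Move 4: W@(2,3) -> caps B=0 W=0
Move 5: B@(3,3) -> caps B=0 W=0
Move 6: W@(0,3) -> caps B=0 W=0
Move 7: B@(0,1) -> caps B=0 W=0
Move 8: W@(3,1) -> caps B=0 W=0
Move 9: B@(2,0) -> caps B=0 W=0
Move 10: W@(3,2) -> caps B=0 W=1
Move 11: B@(0,2) -> caps B=0 W=1

Answer: BBBW
B...
B.WW
.WW.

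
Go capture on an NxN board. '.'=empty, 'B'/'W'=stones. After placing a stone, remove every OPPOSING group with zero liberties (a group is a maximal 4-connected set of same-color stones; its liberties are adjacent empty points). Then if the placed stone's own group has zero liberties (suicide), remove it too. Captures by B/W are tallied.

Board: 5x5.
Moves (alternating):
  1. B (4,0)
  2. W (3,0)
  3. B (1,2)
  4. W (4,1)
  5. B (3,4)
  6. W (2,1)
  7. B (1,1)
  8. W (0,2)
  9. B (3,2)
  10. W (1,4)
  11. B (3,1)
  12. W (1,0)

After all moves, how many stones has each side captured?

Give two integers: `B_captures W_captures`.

Move 1: B@(4,0) -> caps B=0 W=0
Move 2: W@(3,0) -> caps B=0 W=0
Move 3: B@(1,2) -> caps B=0 W=0
Move 4: W@(4,1) -> caps B=0 W=1
Move 5: B@(3,4) -> caps B=0 W=1
Move 6: W@(2,1) -> caps B=0 W=1
Move 7: B@(1,1) -> caps B=0 W=1
Move 8: W@(0,2) -> caps B=0 W=1
Move 9: B@(3,2) -> caps B=0 W=1
Move 10: W@(1,4) -> caps B=0 W=1
Move 11: B@(3,1) -> caps B=0 W=1
Move 12: W@(1,0) -> caps B=0 W=1

Answer: 0 1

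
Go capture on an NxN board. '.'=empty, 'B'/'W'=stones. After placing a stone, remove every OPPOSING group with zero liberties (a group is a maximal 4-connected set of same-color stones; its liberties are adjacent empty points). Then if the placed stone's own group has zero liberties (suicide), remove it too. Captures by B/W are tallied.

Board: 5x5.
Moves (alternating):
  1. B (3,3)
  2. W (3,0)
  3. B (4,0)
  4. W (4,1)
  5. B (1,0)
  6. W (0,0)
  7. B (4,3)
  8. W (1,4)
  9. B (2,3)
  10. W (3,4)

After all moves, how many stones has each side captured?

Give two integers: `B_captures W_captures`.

Answer: 0 1

Derivation:
Move 1: B@(3,3) -> caps B=0 W=0
Move 2: W@(3,0) -> caps B=0 W=0
Move 3: B@(4,0) -> caps B=0 W=0
Move 4: W@(4,1) -> caps B=0 W=1
Move 5: B@(1,0) -> caps B=0 W=1
Move 6: W@(0,0) -> caps B=0 W=1
Move 7: B@(4,3) -> caps B=0 W=1
Move 8: W@(1,4) -> caps B=0 W=1
Move 9: B@(2,3) -> caps B=0 W=1
Move 10: W@(3,4) -> caps B=0 W=1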